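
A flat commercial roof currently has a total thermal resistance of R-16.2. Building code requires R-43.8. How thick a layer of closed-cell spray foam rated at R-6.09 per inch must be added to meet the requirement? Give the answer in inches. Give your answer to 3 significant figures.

4.53 in

ΔR = 43.8 − 16.2 = 27.6 ft²·°F·h/BTU
L = ΔR / (R/in) = 27.6/6.09 = 4.532 in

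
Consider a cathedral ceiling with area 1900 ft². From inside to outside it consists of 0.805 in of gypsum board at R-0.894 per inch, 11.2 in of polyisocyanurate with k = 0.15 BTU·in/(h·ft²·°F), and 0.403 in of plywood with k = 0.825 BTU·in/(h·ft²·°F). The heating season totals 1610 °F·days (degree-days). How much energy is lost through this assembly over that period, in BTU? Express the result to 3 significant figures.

968000 BTU

0.805 × 0.894 = 0.7197
11.2/0.15 = 74.67
0.403/0.825 = 0.4885
R_total = 0.7197 + 74.67 + 0.4885 = 75.87 ft²·°F·h/BTU
E = A × HDD × 24 / R = 1900 × 1610 × 24 / 75.87 = 967600 BTU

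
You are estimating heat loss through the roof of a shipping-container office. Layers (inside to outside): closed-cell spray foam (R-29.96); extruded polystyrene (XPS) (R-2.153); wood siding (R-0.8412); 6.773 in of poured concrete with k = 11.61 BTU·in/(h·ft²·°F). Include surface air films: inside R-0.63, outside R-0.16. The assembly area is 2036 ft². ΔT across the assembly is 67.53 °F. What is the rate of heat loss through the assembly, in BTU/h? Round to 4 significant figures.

6.773/11.61 = 0.58338
R_total = 0.63 + 29.96 + 2.153 + 0.8412 + 0.58338 + 0.16 = 34.328 ft²·°F·h/BTU
Q = A·ΔT/R = 2036 × 67.53 / 34.328 = 4005.3 BTU/h

4005 BTU/h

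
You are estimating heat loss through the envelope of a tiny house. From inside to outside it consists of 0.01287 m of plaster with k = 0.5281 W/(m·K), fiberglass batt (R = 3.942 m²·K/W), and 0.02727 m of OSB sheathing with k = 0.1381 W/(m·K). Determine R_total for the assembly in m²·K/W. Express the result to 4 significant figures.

4.164 m²·K/W

0.01287/0.5281 = 0.02437
0.02727/0.1381 = 0.19747
R_total = 0.02437 + 3.942 + 0.19747 = 4.1638 m²·K/W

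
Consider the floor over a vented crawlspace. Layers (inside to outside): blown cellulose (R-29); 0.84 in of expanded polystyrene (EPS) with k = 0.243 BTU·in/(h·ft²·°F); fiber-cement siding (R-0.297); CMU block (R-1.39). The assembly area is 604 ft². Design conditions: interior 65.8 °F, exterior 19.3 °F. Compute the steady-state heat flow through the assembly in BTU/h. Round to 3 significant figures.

0.84/0.243 = 3.457
R_total = 29 + 3.457 + 0.297 + 1.39 = 34.14 ft²·°F·h/BTU
Q = A·ΔT/R = 604 × (65.8 − 19.3) / 34.14 = 822.6 BTU/h

823 BTU/h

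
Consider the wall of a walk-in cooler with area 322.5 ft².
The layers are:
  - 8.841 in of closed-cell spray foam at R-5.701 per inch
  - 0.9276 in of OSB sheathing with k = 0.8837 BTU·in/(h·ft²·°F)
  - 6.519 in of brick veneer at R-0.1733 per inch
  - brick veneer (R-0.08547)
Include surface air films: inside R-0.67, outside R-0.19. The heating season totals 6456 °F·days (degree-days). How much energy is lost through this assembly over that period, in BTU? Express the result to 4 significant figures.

8.841 × 5.701 = 50.403
0.9276/0.8837 = 1.0497
6.519 × 0.1733 = 1.1297
R_total = 0.67 + 50.403 + 1.0497 + 1.1297 + 0.08547 + 0.19 = 53.527 ft²·°F·h/BTU
E = A × HDD × 24 / R = 322.5 × 6456 × 24 / 53.527 = 933530 BTU

933500 BTU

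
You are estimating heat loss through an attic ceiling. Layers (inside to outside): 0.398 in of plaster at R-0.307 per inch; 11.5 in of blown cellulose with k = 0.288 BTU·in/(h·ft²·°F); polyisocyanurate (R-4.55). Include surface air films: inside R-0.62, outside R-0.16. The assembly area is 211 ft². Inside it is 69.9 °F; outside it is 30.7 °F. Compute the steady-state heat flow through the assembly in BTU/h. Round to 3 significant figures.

0.398 × 0.307 = 0.1222
11.5/0.288 = 39.93
R_total = 0.62 + 0.1222 + 39.93 + 4.55 + 0.16 = 45.38 ft²·°F·h/BTU
Q = A·ΔT/R = 211 × (69.9 − 30.7) / 45.38 = 182.3 BTU/h

182 BTU/h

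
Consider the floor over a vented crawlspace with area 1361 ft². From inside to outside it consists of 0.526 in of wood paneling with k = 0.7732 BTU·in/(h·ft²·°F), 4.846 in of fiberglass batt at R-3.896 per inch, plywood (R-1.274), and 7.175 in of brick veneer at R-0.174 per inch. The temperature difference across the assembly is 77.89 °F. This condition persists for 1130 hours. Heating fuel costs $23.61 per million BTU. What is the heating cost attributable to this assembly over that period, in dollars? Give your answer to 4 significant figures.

128.1 dollars

0.526/0.7732 = 0.68029
4.846 × 3.896 = 18.88
7.175 × 0.174 = 1.2484
R_total = 0.68029 + 18.88 + 1.274 + 1.2484 = 22.083 ft²·°F·h/BTU
Q = 1361 × 77.89 / 22.083 = 4800.5 BTU/h
E = 4800.5 × 1130 = 5424600 BTU
Cost = 5424600/10⁶ × 23.61 = $128.07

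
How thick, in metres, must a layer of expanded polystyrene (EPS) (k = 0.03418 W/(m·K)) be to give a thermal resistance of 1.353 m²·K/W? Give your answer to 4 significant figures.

0.04625 m

L = R·k = 1.353 × 0.03418 = 0.046246 m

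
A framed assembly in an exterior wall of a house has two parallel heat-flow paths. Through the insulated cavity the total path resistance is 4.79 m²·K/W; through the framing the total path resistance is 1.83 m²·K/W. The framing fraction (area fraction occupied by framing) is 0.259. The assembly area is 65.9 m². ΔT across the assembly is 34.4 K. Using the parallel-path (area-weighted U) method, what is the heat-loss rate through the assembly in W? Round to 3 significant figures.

672 W

U_eff = 0.741/4.79 + 0.259/1.83 = 0.1547 + 0.1415 = 0.2962
R_eff = 1/U_eff = 3.376 m²·K/W
Q = 65.9 × 34.4 / 3.376 = 671.5 W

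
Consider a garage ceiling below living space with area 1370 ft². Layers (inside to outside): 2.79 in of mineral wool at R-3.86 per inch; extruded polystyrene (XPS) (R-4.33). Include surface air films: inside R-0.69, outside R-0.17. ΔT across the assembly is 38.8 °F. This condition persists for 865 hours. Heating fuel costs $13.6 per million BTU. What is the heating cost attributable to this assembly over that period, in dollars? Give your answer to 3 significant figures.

2.79 × 3.86 = 10.77
R_total = 0.69 + 10.77 + 4.33 + 0.17 = 15.96 ft²·°F·h/BTU
Q = 1370 × 38.8 / 15.96 = 3331 BTU/h
E = 3331 × 865 = 2881000 BTU
Cost = 2881000/10⁶ × 13.6 = $39.18

39.2 dollars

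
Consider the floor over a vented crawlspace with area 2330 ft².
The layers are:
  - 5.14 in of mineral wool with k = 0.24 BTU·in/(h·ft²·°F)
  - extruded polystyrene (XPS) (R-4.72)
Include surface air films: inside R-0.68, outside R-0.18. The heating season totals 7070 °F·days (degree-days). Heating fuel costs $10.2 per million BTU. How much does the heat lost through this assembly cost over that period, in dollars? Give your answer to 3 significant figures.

149 dollars

5.14/0.24 = 21.42
R_total = 0.68 + 21.42 + 4.72 + 0.18 = 27 ft²·°F·h/BTU
E = A × HDD × 24 / R = 2330 × 7070 × 24 / 27 = 14640000 BTU
Cost = 14640000/10⁶ × 10.2 = $149.4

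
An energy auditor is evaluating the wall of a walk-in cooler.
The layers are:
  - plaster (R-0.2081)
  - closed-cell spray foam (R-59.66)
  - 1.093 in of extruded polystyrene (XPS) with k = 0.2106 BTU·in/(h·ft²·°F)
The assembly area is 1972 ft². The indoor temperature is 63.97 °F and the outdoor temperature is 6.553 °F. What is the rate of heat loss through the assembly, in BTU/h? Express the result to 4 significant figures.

1740 BTU/h

1.093/0.2106 = 5.1899
R_total = 0.2081 + 59.66 + 5.1899 = 65.058 ft²·°F·h/BTU
Q = A·ΔT/R = 1972 × (63.97 − 6.553) / 65.058 = 1740.4 BTU/h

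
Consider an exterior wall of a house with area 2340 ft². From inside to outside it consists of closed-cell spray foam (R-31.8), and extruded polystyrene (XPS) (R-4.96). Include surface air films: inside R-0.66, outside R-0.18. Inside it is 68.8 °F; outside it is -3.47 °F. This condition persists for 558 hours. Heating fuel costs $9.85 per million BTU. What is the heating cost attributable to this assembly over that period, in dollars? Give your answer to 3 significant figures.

24.7 dollars

R_total = 0.66 + 31.8 + 4.96 + 0.18 = 37.6 ft²·°F·h/BTU
Q = 2340 × (68.8 − (-3.47)) / 37.6 = 4498 BTU/h
E = 4498 × 558 = 2510000 BTU
Cost = 2510000/10⁶ × 9.85 = $24.72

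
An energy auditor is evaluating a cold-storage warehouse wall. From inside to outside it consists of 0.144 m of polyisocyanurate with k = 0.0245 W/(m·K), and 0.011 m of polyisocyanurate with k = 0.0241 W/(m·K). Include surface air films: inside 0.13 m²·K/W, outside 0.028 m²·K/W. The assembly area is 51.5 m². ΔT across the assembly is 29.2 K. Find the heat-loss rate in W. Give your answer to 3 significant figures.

0.144/0.0245 = 5.878
0.011/0.0241 = 0.4564
R_total = 0.13 + 5.878 + 0.4564 + 0.028 = 6.492 m²·K/W
Q = A·ΔT/R = 51.5 × 29.2 / 6.492 = 231.6 W

232 W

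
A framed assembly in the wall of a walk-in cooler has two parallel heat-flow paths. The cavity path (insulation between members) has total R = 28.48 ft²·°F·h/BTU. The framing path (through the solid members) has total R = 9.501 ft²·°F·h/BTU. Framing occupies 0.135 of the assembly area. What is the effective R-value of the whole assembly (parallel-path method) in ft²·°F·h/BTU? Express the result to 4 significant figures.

U_eff = 0.865/28.48 + 0.135/9.501 = 0.030372 + 0.014209 = 0.044581
R_eff = 1/U_eff = 22.431 ft²·°F·h/BTU

22.43 ft²·°F·h/BTU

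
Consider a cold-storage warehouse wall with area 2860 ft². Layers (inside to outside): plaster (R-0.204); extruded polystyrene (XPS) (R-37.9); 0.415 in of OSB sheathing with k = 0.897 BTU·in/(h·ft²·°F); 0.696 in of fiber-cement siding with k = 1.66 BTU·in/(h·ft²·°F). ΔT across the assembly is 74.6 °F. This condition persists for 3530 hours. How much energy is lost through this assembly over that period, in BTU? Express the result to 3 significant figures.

19300000 BTU

0.415/0.897 = 0.4627
0.696/1.66 = 0.4193
R_total = 0.204 + 37.9 + 0.4627 + 0.4193 = 38.99 ft²·°F·h/BTU
Q = 2860 × 74.6 / 38.99 = 5473 BTU/h
E = 5473 × 3530 = 19320000 BTU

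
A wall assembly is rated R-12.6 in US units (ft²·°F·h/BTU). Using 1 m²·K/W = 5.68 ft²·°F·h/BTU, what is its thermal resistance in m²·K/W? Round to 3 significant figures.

R_SI = 12.6/5.68 = 2.218

2.22 m²·K/W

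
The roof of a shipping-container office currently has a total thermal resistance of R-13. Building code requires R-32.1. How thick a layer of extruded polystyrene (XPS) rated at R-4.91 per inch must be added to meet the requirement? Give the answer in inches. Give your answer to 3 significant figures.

ΔR = 32.1 − 13 = 19.1 ft²·°F·h/BTU
L = ΔR / (R/in) = 19.1/4.91 = 3.89 in

3.89 in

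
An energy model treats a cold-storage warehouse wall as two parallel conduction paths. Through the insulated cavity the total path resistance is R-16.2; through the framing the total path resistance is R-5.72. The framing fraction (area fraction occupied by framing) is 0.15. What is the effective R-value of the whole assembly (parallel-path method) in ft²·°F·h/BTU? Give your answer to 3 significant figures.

12.7 ft²·°F·h/BTU

U_eff = 0.85/16.2 + 0.15/5.72 = 0.05247 + 0.02622 = 0.07869
R_eff = 1/U_eff = 12.71 ft²·°F·h/BTU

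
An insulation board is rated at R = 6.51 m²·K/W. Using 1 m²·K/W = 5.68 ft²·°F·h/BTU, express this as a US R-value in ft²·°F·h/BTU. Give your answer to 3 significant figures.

R_US = 6.51 × 5.68 = 36.98

37.0 ft²·°F·h/BTU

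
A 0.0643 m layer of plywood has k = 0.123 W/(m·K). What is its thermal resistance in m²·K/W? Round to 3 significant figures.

R = L/k = 0.0643/0.123 = 0.5228 m²·K/W

0.523 m²·K/W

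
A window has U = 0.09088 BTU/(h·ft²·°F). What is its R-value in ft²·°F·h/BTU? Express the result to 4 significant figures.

11.00 ft²·°F·h/BTU

R = 1/U = 1/0.09088 = 11.004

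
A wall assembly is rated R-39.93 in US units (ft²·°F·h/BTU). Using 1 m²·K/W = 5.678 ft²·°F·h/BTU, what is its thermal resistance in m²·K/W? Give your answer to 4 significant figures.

7.032 m²·K/W

R_SI = 39.93/5.678 = 7.0324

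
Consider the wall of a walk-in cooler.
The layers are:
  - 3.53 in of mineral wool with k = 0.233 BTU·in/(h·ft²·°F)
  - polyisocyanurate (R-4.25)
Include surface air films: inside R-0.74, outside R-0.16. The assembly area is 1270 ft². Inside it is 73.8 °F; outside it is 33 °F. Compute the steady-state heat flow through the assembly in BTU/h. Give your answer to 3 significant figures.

2550 BTU/h

3.53/0.233 = 15.15
R_total = 0.74 + 15.15 + 4.25 + 0.16 = 20.3 ft²·°F·h/BTU
Q = A·ΔT/R = 1270 × (73.8 − 33) / 20.3 = 2552 BTU/h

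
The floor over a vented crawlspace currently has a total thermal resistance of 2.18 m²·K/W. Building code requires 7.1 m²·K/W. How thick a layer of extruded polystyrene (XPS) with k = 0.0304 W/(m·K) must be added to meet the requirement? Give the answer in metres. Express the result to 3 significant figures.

0.150 m

ΔR = 7.1 − 2.18 = 4.92 m²·K/W
L = ΔR × k = 4.92 × 0.0304 = 0.1496 m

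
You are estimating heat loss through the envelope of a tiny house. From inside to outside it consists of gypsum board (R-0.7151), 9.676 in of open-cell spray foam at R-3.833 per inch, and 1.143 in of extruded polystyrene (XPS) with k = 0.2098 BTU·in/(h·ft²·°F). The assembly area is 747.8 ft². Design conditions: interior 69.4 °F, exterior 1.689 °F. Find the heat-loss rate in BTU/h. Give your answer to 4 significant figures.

1171 BTU/h

9.676 × 3.833 = 37.088
1.143/0.2098 = 5.448
R_total = 0.7151 + 37.088 + 5.448 = 43.251 ft²·°F·h/BTU
Q = A·ΔT/R = 747.8 × (69.4 − 1.689) / 43.251 = 1170.7 BTU/h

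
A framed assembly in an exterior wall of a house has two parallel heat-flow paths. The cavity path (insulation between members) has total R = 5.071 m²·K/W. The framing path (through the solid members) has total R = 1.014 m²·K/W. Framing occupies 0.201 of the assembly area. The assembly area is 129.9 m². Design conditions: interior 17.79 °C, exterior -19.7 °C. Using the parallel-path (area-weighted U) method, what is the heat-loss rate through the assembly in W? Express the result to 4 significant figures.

1733 W

U_eff = 0.799/5.071 + 0.201/1.014 = 0.15756 + 0.19822 = 0.35579
R_eff = 1/U_eff = 2.8107 m²·K/W
Q = 129.9 × (17.79 − (-19.7)) / 2.8107 = 1732.7 W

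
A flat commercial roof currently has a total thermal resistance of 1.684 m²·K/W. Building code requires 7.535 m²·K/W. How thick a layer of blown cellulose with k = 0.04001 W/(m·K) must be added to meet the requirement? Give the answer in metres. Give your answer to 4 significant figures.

0.2341 m

ΔR = 7.535 − 1.684 = 5.851 m²·K/W
L = ΔR × k = 5.851 × 0.04001 = 0.2341 m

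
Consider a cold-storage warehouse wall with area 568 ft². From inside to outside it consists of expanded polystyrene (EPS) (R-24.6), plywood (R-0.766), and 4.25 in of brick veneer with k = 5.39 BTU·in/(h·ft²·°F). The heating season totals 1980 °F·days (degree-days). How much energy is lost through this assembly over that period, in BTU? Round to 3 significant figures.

4.25/5.39 = 0.7885
R_total = 24.6 + 0.766 + 0.7885 = 26.15 ft²·°F·h/BTU
E = A × HDD × 24 / R = 568 × 1980 × 24 / 26.15 = 1032000 BTU

1030000 BTU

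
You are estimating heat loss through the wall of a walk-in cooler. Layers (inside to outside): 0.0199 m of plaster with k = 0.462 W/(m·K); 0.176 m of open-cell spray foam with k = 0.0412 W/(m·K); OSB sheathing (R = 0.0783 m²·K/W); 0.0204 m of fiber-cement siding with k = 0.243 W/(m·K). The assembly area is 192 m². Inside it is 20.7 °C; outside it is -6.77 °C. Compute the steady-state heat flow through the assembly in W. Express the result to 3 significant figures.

1180 W

0.0199/0.462 = 0.04307
0.176/0.0412 = 4.272
0.0204/0.243 = 0.08395
R_total = 0.04307 + 4.272 + 0.0783 + 0.08395 = 4.477 m²·K/W
Q = A·ΔT/R = 192 × (20.7 − (-6.77)) / 4.477 = 1178 W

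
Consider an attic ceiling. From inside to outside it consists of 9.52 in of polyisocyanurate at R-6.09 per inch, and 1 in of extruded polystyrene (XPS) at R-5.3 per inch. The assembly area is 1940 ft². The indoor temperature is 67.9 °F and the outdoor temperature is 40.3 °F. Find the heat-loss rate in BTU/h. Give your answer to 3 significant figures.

9.52 × 6.09 = 57.98
1 × 5.3 = 5.3
R_total = 57.98 + 5.3 = 63.28 ft²·°F·h/BTU
Q = A·ΔT/R = 1940 × (67.9 − 40.3) / 63.28 = 846.2 BTU/h

846 BTU/h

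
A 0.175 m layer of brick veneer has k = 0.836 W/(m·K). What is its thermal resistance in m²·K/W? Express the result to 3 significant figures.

R = L/k = 0.175/0.836 = 0.2093 m²·K/W

0.209 m²·K/W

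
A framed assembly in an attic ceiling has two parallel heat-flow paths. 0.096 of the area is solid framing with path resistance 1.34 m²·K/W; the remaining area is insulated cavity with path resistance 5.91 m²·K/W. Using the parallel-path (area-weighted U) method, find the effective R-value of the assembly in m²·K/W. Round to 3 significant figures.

U_eff = 0.904/5.91 + 0.096/1.34 = 0.153 + 0.07164 = 0.2246
R_eff = 1/U_eff = 4.452 m²·K/W

4.45 m²·K/W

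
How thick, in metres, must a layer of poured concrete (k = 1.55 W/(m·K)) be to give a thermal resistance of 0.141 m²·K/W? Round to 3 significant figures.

0.219 m

L = R·k = 0.141 × 1.55 = 0.2185 m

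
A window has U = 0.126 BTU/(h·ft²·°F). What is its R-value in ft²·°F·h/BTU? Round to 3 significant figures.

7.94 ft²·°F·h/BTU

R = 1/U = 1/0.126 = 7.937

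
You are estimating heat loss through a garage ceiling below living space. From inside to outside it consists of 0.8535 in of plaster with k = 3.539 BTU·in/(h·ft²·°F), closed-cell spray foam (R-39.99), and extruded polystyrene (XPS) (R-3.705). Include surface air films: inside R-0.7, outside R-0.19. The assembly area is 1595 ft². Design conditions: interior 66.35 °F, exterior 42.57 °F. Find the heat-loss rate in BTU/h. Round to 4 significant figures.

846.1 BTU/h

0.8535/3.539 = 0.24117
R_total = 0.7 + 0.24117 + 39.99 + 3.705 + 0.19 = 44.826 ft²·°F·h/BTU
Q = A·ΔT/R = 1595 × (66.35 − 42.57) / 44.826 = 846.14 BTU/h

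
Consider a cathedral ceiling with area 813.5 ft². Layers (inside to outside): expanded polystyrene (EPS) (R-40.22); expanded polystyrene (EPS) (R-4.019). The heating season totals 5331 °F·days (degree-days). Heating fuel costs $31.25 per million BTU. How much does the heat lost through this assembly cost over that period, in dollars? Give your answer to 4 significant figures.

73.52 dollars

R_total = 40.22 + 4.019 = 44.239 ft²·°F·h/BTU
E = A × HDD × 24 / R = 813.5 × 5331 × 24 / 44.239 = 2352700 BTU
Cost = 2352700/10⁶ × 31.25 = $73.523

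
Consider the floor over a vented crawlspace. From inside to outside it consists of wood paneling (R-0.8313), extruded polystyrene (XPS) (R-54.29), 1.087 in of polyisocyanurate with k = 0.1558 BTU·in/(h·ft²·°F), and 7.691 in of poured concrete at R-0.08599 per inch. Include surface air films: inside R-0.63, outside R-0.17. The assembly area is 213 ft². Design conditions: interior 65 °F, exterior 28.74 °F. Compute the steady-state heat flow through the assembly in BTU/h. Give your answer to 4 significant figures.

121.5 BTU/h

1.087/0.1558 = 6.9769
7.691 × 0.08599 = 0.66135
R_total = 0.63 + 0.8313 + 54.29 + 6.9769 + 0.66135 + 0.17 = 63.56 ft²·°F·h/BTU
Q = A·ΔT/R = 213 × (65 − 28.74) / 63.56 = 121.51 BTU/h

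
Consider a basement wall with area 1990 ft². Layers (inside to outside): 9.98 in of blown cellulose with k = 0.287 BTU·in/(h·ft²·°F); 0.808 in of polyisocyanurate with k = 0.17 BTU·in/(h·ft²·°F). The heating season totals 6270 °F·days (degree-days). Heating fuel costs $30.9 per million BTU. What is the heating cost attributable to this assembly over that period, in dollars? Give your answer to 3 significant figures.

9.98/0.287 = 34.77
0.808/0.17 = 4.753
R_total = 34.77 + 4.753 = 39.53 ft²·°F·h/BTU
E = A × HDD × 24 / R = 1990 × 6270 × 24 / 39.53 = 7576000 BTU
Cost = 7576000/10⁶ × 30.9 = $234.1

234 dollars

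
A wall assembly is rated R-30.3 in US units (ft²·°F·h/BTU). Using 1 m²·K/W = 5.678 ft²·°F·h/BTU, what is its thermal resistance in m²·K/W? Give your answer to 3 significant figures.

R_SI = 30.3/5.678 = 5.336

5.34 m²·K/W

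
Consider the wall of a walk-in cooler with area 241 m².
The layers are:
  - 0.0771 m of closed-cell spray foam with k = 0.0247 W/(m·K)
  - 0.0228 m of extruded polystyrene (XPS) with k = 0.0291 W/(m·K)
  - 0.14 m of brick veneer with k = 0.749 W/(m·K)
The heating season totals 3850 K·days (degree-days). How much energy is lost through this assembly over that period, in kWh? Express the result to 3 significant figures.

5440 kWh

0.0771/0.0247 = 3.121
0.0228/0.0291 = 0.7835
0.14/0.749 = 0.1869
R_total = 3.121 + 0.7835 + 0.1869 = 4.092 m²·K/W
E = A × HDD × 24 / R / 1000 = 241 × 3850 × 24 / 4.092 / 1000 = 5442 kWh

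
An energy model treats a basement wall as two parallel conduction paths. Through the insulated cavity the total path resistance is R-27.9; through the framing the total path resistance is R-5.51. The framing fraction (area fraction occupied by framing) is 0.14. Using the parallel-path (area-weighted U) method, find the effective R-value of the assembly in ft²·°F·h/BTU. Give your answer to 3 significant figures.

U_eff = 0.86/27.9 + 0.14/5.51 = 0.03082 + 0.02541 = 0.05623
R_eff = 1/U_eff = 17.78 ft²·°F·h/BTU

17.8 ft²·°F·h/BTU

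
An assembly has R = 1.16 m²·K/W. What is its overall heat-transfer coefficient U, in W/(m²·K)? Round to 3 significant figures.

0.862 W/(m²·K)

U = 1/R = 1/1.16 = 0.8621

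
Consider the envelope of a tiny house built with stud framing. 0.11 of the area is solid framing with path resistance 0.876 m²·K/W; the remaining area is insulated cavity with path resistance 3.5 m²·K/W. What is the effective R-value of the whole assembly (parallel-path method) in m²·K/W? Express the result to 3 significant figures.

2.63 m²·K/W

U_eff = 0.89/3.5 + 0.11/0.876 = 0.2543 + 0.1256 = 0.3799
R_eff = 1/U_eff = 2.633 m²·K/W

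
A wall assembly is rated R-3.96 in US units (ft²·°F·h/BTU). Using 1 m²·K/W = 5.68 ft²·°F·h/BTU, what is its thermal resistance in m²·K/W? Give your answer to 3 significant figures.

0.697 m²·K/W

R_SI = 3.96/5.68 = 0.6972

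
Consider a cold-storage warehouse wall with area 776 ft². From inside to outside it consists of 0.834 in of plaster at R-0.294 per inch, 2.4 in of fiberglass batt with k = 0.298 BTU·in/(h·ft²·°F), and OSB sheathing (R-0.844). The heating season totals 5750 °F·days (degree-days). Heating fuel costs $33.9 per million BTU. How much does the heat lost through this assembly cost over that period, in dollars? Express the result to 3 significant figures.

397 dollars

0.834 × 0.294 = 0.2452
2.4/0.298 = 8.054
R_total = 0.2452 + 8.054 + 0.844 = 9.143 ft²·°F·h/BTU
E = A × HDD × 24 / R = 776 × 5750 × 24 / 9.143 = 11710000 BTU
Cost = 11710000/10⁶ × 33.9 = $397.1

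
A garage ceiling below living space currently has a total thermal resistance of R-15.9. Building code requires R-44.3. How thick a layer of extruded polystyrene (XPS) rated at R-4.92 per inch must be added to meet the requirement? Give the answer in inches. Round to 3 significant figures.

ΔR = 44.3 − 15.9 = 28.4 ft²·°F·h/BTU
L = ΔR / (R/in) = 28.4/4.92 = 5.772 in

5.77 in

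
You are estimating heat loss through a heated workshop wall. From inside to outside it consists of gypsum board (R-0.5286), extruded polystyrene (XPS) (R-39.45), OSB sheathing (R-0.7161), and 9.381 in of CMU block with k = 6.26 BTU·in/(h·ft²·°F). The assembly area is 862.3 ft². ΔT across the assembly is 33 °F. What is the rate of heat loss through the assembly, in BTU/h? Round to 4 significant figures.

9.381/6.26 = 1.4986
R_total = 0.5286 + 39.45 + 0.7161 + 1.4986 = 42.193 ft²·°F·h/BTU
Q = A·ΔT/R = 862.3 × 33 / 42.193 = 674.42 BTU/h

674.4 BTU/h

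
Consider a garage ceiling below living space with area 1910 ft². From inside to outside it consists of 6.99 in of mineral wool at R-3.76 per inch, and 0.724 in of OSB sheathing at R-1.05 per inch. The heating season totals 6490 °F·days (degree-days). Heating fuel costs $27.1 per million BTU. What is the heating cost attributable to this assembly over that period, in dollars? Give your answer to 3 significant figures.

6.99 × 3.76 = 26.28
0.724 × 1.05 = 0.7602
R_total = 26.28 + 0.7602 = 27.04 ft²·°F·h/BTU
E = A × HDD × 24 / R = 1910 × 6490 × 24 / 27.04 = 11000000 BTU
Cost = 11000000/10⁶ × 27.1 = $298.1

298 dollars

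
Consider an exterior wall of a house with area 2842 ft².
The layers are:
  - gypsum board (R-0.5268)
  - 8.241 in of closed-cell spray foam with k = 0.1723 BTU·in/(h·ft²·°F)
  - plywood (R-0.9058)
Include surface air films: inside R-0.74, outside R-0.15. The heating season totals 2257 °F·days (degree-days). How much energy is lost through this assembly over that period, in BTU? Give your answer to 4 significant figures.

8.241/0.1723 = 47.829
R_total = 0.74 + 0.5268 + 47.829 + 0.9058 + 0.15 = 50.152 ft²·°F·h/BTU
E = A × HDD × 24 / R = 2842 × 2257 × 24 / 50.152 = 3069600 BTU

3070000 BTU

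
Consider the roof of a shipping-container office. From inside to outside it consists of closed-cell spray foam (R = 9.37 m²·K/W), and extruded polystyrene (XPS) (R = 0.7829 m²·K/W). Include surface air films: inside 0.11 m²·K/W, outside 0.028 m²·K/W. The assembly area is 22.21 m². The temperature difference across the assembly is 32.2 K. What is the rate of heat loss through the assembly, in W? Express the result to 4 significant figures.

R_total = 0.11 + 9.37 + 0.7829 + 0.028 = 10.291 m²·K/W
Q = A·ΔT/R = 22.21 × 32.2 / 10.291 = 69.495 W

69.49 W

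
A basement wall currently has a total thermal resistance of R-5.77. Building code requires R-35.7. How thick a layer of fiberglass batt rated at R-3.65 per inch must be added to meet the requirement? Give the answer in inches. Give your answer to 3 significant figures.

ΔR = 35.7 − 5.77 = 29.93 ft²·°F·h/BTU
L = ΔR / (R/in) = 29.93/3.65 = 8.2 in

8.20 in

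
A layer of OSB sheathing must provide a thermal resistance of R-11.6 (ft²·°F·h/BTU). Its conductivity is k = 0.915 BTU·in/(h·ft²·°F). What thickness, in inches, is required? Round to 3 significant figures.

L = R × k = 11.6 × 0.915 = 10.61 in

10.6 in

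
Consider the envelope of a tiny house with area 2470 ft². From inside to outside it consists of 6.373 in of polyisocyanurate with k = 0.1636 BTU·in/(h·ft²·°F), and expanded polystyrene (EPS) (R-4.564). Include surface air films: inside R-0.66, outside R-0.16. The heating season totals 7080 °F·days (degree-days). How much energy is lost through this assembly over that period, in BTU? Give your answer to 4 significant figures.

6.373/0.1636 = 38.955
R_total = 0.66 + 38.955 + 4.564 + 0.16 = 44.339 ft²·°F·h/BTU
E = A × HDD × 24 / R = 2470 × 7080 × 24 / 44.339 = 9465800 BTU

9466000 BTU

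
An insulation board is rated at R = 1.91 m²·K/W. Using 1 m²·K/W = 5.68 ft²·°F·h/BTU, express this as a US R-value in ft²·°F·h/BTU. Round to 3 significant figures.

R_US = 1.91 × 5.68 = 10.85

10.8 ft²·°F·h/BTU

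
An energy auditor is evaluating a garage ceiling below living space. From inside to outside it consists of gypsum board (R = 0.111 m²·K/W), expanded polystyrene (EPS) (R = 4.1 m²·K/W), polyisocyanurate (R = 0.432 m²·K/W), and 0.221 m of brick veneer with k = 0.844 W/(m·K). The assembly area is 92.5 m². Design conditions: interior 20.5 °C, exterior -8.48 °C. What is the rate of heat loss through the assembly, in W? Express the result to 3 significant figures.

547 W

0.221/0.844 = 0.2618
R_total = 0.111 + 4.1 + 0.432 + 0.2618 = 4.905 m²·K/W
Q = A·ΔT/R = 92.5 × (20.5 − (-8.48)) / 4.905 = 546.5 W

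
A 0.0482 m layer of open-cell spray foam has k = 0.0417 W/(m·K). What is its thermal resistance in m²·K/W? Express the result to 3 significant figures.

R = L/k = 0.0482/0.0417 = 1.156 m²·K/W

1.16 m²·K/W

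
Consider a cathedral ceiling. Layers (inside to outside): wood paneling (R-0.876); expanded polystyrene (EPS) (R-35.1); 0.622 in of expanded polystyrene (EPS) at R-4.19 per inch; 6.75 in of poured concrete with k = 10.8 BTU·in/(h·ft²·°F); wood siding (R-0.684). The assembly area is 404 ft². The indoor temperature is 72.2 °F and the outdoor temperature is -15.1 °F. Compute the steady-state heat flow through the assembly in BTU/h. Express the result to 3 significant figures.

884 BTU/h

0.622 × 4.19 = 2.606
6.75/10.8 = 0.625
R_total = 0.876 + 35.1 + 2.606 + 0.625 + 0.684 = 39.89 ft²·°F·h/BTU
Q = A·ΔT/R = 404 × (72.2 − (-15.1)) / 39.89 = 884.1 BTU/h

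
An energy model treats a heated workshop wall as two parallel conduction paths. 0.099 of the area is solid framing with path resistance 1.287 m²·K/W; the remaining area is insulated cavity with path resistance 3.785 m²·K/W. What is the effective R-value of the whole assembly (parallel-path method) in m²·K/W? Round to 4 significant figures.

U_eff = 0.901/3.785 + 0.099/1.287 = 0.23804 + 0.076923 = 0.31497
R_eff = 1/U_eff = 3.1749 m²·K/W

3.175 m²·K/W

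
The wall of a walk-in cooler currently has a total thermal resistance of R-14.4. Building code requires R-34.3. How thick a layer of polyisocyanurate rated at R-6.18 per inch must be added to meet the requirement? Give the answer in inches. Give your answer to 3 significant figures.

3.22 in

ΔR = 34.3 − 14.4 = 19.9 ft²·°F·h/BTU
L = ΔR / (R/in) = 19.9/6.18 = 3.22 in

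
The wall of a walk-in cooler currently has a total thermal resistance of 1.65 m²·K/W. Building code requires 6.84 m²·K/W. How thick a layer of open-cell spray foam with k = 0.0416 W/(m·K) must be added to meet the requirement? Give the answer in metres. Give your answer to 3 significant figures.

ΔR = 6.84 − 1.65 = 5.19 m²·K/W
L = ΔR × k = 5.19 × 0.0416 = 0.2159 m

0.216 m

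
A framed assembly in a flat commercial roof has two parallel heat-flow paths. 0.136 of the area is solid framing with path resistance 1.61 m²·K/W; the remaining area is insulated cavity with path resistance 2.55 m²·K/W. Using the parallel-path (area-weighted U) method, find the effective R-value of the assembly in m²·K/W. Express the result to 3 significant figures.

2.36 m²·K/W

U_eff = 0.864/2.55 + 0.136/1.61 = 0.3388 + 0.08447 = 0.4233
R_eff = 1/U_eff = 2.362 m²·K/W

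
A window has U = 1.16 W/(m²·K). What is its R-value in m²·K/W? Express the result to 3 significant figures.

0.862 m²·K/W

R = 1/U = 1/1.16 = 0.8621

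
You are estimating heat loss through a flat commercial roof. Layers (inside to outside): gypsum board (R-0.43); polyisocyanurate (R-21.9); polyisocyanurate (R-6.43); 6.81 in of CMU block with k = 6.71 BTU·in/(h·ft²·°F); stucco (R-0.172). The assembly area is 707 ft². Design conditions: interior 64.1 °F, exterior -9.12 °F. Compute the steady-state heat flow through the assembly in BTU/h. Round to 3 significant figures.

6.81/6.71 = 1.015
R_total = 0.43 + 21.9 + 6.43 + 1.015 + 0.172 = 29.95 ft²·°F·h/BTU
Q = A·ΔT/R = 707 × (64.1 − (-9.12)) / 29.95 = 1729 BTU/h

1730 BTU/h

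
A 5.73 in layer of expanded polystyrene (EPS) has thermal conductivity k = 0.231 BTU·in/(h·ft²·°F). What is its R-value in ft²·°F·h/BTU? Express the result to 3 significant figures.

R = L/k = 5.73/0.231 = 24.81 ft²·°F·h/BTU

24.8 ft²·°F·h/BTU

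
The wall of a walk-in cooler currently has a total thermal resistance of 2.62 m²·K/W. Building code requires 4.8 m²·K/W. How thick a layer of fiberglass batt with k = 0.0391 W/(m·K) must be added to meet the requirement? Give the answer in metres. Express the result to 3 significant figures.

ΔR = 4.8 − 2.62 = 2.18 m²·K/W
L = ΔR × k = 2.18 × 0.0391 = 0.08524 m

0.0852 m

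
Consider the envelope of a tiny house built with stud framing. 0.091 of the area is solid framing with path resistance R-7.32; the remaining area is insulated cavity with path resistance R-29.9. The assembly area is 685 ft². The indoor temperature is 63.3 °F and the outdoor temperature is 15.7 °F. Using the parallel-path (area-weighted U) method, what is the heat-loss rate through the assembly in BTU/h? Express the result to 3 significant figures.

1400 BTU/h

U_eff = 0.909/29.9 + 0.091/7.32 = 0.0304 + 0.01243 = 0.04283
R_eff = 1/U_eff = 23.35 ft²·°F·h/BTU
Q = 685 × (63.3 − 15.7) / 23.35 = 1397 BTU/h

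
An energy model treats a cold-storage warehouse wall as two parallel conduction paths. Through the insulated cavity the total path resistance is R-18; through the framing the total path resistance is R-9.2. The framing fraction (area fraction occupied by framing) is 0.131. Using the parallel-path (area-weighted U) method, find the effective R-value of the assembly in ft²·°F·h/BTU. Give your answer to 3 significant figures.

16.0 ft²·°F·h/BTU

U_eff = 0.869/18 + 0.131/9.2 = 0.04828 + 0.01424 = 0.06252
R_eff = 1/U_eff = 16 ft²·°F·h/BTU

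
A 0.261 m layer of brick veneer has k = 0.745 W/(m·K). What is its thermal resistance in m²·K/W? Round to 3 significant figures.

0.350 m²·K/W

R = L/k = 0.261/0.745 = 0.3503 m²·K/W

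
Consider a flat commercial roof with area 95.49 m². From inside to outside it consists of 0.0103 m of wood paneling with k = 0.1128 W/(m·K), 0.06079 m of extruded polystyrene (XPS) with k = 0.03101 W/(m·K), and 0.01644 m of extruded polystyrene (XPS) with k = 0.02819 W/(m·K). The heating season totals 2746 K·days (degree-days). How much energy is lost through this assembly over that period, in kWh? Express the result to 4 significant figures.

0.0103/0.1128 = 0.091312
0.06079/0.03101 = 1.9603
0.01644/0.02819 = 0.58319
R_total = 0.091312 + 1.9603 + 0.58319 = 2.6348 m²·K/W
E = A × HDD × 24 / R / 1000 = 95.49 × 2746 × 24 / 2.6348 / 1000 = 2388.5 kWh

2388 kWh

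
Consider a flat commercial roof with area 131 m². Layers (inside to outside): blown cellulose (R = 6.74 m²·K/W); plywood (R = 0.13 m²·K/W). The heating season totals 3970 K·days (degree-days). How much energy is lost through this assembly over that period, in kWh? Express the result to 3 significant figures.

R_total = 6.74 + 0.13 = 6.87 m²·K/W
E = A × HDD × 24 / R / 1000 = 131 × 3970 × 24 / 6.87 / 1000 = 1817 kWh

1820 kWh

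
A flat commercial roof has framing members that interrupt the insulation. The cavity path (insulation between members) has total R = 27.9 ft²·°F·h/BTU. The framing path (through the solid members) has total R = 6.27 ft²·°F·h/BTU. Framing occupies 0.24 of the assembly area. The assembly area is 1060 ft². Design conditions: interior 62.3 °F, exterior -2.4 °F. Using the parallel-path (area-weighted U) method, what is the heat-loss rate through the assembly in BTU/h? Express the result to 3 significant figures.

4490 BTU/h

U_eff = 0.76/27.9 + 0.24/6.27 = 0.02724 + 0.03828 = 0.06552
R_eff = 1/U_eff = 15.26 ft²·°F·h/BTU
Q = 1060 × (62.3 − (-2.4)) / 15.26 = 4493 BTU/h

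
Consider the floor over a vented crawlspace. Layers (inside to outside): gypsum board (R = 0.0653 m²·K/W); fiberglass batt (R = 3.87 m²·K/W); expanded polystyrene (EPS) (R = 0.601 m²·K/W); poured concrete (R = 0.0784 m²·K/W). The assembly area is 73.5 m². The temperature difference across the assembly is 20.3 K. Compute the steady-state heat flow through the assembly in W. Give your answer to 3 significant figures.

323 W

R_total = 0.0653 + 3.87 + 0.601 + 0.0784 = 4.615 m²·K/W
Q = A·ΔT/R = 73.5 × 20.3 / 4.615 = 323.3 W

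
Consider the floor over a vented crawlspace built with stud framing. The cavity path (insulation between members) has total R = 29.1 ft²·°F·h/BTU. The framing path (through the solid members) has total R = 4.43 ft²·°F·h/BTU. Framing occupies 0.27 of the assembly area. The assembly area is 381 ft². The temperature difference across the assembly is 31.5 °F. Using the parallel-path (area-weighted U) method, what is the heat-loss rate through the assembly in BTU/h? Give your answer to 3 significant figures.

1030 BTU/h

U_eff = 0.73/29.1 + 0.27/4.43 = 0.02509 + 0.06095 = 0.08603
R_eff = 1/U_eff = 11.62 ft²·°F·h/BTU
Q = 381 × 31.5 / 11.62 = 1033 BTU/h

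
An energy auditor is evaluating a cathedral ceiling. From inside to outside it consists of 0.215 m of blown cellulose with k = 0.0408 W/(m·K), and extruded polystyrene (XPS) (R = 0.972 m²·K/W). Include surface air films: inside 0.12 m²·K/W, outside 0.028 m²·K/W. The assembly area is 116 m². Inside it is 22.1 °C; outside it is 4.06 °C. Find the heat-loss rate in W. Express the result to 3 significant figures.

0.215/0.0408 = 5.27
R_total = 0.12 + 5.27 + 0.972 + 0.028 = 6.39 m²·K/W
Q = A·ΔT/R = 116 × (22.1 − 4.06) / 6.39 = 327.5 W

328 W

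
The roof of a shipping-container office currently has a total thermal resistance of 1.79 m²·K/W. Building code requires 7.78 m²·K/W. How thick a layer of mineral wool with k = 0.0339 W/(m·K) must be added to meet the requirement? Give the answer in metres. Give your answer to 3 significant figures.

0.203 m

ΔR = 7.78 − 1.79 = 5.99 m²·K/W
L = ΔR × k = 5.99 × 0.0339 = 0.2031 m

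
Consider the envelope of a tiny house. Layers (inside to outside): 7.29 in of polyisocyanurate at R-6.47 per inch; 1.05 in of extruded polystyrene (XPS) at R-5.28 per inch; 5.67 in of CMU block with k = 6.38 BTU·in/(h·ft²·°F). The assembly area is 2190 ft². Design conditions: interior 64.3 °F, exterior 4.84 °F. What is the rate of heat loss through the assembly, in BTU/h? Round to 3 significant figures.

2430 BTU/h

7.29 × 6.47 = 47.17
1.05 × 5.28 = 5.544
5.67/6.38 = 0.8887
R_total = 47.17 + 5.544 + 0.8887 = 53.6 ft²·°F·h/BTU
Q = A·ΔT/R = 2190 × (64.3 − 4.84) / 53.6 = 2429 BTU/h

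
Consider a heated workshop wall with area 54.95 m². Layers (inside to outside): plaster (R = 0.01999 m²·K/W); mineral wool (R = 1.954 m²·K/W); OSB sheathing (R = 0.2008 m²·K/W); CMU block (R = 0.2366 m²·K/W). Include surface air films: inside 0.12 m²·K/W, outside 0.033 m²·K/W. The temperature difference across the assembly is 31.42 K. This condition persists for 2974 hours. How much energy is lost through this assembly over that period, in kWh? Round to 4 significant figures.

2002 kWh

R_total = 0.12 + 0.01999 + 1.954 + 0.2008 + 0.2366 + 0.033 = 2.5644 m²·K/W
Q = 54.95 × 31.42 / 2.5644 = 673.27 W
E = 673.27 W × 2974 h / 1000 = 2002.3 kWh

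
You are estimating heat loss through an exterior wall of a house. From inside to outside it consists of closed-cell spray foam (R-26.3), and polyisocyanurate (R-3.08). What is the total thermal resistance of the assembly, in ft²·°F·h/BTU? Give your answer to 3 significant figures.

R_total = 26.3 + 3.08 = 29.38 ft²·°F·h/BTU

29.4 ft²·°F·h/BTU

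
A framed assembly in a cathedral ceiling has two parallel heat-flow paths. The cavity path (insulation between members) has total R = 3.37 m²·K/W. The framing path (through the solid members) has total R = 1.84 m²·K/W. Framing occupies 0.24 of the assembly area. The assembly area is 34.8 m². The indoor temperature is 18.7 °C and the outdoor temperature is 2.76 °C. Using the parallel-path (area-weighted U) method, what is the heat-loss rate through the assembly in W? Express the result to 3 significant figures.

197 W

U_eff = 0.76/3.37 + 0.24/1.84 = 0.2255 + 0.1304 = 0.356
R_eff = 1/U_eff = 2.809 m²·K/W
Q = 34.8 × (18.7 − 2.76) / 2.809 = 197.5 W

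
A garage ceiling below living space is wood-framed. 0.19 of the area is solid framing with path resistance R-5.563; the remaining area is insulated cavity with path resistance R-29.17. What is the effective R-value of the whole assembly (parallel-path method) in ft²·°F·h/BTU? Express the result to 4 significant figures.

16.15 ft²·°F·h/BTU

U_eff = 0.81/29.17 + 0.19/5.563 = 0.027768 + 0.034154 = 0.061922
R_eff = 1/U_eff = 16.149 ft²·°F·h/BTU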